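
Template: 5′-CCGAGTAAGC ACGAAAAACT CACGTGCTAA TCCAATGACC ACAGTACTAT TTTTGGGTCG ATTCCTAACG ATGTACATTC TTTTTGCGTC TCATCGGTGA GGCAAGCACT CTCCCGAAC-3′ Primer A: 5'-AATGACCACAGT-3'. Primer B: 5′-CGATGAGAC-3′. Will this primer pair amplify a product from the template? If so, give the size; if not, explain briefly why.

Yes — a 63 bp product.

Primer A (AATGACCACAGT) matches the top strand at positions 34–45; it acts as a forward primer.
Primer B's reverse complement is GTCTCATCG, matching the top strand at positions 88–96; it acts as a reverse primer.
The 3' ends face each other across positions 34–96, giving a 63 bp product.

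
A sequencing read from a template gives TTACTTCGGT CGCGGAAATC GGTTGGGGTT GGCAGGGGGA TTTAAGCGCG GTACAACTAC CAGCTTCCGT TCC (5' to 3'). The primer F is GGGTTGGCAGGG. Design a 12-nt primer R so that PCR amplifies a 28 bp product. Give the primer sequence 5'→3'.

5'-TACCGCGCTTAA-3'

The forward primer binds at positions 26–37, so a 28 bp product ends at position 26 + 28 − 1 = 53.
The reverse primer anneals to the top strand over positions 42–53, i.e. to TTAAGCGCGGTA.
Its sequence written 5'→3' is the reverse complement: TACCGCGCTTAA.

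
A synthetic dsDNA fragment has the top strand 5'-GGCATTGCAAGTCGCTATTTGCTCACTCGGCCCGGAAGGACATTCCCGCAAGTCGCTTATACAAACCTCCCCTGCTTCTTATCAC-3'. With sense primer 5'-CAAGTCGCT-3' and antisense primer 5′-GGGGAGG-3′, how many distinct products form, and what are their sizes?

The forward primer CAAGTCGCT matches the top strand at positions 8–16, 49–57.
The reverse primer's reverse complement is CCTCCCC, matching at positions 66–72.
Each forward site pairs with the reverse site to give a product ending at position 72: sizes 65, 24 bp.

Two products: 65 bp, 24 bp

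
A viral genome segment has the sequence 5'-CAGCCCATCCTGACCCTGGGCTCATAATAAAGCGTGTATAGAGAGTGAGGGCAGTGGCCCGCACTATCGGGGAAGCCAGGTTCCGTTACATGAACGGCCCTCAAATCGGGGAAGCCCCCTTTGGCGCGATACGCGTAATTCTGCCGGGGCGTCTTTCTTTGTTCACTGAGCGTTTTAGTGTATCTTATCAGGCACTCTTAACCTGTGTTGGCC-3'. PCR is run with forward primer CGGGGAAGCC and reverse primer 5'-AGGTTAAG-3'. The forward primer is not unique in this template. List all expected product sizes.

137 bp, 98 bp

The forward primer CGGGGAAGCC matches the top strand at positions 68–77, 107–116.
The reverse primer's reverse complement is CTTAACCT, matching at positions 197–204.
Each forward site pairs with the reverse site to give a product ending at position 204: sizes 137, 98 bp.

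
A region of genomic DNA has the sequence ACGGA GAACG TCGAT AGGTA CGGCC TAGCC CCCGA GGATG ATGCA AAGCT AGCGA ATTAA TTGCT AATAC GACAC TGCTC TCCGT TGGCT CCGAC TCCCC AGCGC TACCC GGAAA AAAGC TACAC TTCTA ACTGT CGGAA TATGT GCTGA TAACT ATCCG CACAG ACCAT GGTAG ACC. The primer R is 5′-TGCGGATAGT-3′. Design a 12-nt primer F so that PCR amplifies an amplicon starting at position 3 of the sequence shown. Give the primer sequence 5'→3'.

The reverse primer's reverse complement ACTATCCGCA matches the template at positions 153–162; the product starts at position 3.
The forward primer is identical to the top strand over positions 3–14: GGAGAACGTCGA.

5'-GGAGAACGTCGA-3'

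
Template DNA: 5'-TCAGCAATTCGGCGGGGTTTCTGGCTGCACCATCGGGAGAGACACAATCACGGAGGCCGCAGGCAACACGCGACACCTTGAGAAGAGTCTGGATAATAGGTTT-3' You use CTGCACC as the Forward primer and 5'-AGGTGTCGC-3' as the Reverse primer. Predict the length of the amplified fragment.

54 bp

Scanning the template, CTGCACC occurs at positions 25–31; this primer anneals to the bottom strand there with its 3' end pointing downstream.
Reverse complement of the reverse primer: GCGACACCT. This occurs on the top strand at positions 70–78.
The product runs from position 25 to position 78, so its length is 78 − 25 + 1 = 54 bp.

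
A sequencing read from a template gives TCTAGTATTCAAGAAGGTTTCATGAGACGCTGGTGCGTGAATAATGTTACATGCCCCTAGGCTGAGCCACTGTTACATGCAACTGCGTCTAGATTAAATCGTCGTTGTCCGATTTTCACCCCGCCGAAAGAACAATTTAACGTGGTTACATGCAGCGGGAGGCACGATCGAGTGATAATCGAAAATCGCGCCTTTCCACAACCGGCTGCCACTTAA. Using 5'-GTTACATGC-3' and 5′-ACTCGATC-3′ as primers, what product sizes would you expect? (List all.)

The forward primer GTTACATGC matches the top strand at positions 46–54, 72–80, 145–153.
The reverse primer's reverse complement is GATCGAGT, matching at positions 166–173.
Each forward site pairs with the reverse site to give a product ending at position 173: sizes 128, 102, 29 bp.

128 bp, 102 bp, 29 bp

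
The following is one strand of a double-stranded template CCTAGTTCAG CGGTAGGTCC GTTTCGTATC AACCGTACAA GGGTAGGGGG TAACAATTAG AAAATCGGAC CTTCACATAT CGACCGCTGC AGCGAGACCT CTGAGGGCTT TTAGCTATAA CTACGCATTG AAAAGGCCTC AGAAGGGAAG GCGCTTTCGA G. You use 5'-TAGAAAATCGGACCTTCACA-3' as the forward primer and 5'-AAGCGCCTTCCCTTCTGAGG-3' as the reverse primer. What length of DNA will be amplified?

Forward primer TAGAAAATCGGACCTTCACA is found on the top strand at positions 58–77.
Reverse complement of the reverse primer: CCTCAGAAGGGAAGGCGCTT. This occurs on the top strand at positions 137–156.
Amplicon spans positions 58–156: 99 bp.

99 bp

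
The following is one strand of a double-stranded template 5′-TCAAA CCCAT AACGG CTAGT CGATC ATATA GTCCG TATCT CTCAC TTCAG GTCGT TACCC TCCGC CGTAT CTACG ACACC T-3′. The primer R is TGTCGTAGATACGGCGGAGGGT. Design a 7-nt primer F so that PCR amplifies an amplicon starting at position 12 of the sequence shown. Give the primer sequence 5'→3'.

5'-ACGGCTA-3'

The reverse primer's reverse complement ACCCTCCGCCGTATCTACGACA matches the template at positions 57–78; the product starts at position 12.
The forward primer is identical to the top strand over positions 12–18: ACGGCTA.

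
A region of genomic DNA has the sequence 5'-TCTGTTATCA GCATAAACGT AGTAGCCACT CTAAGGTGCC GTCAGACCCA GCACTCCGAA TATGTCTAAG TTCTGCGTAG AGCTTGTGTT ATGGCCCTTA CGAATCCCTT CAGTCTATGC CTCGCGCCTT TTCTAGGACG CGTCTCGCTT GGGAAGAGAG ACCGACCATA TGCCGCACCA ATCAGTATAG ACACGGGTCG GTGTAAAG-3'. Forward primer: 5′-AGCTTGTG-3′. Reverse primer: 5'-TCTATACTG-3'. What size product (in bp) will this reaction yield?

Scanning the template, AGCTTGTG occurs at positions 81–88; this primer anneals to the bottom strand there with its 3' end pointing downstream.
Reverse complement of the reverse primer: CAGTATAGA. This occurs on the top strand at positions 183–191.
Product length = (reverse-primer end) − (forward-primer start) + 1 = 191 − 81 + 1 = 111 bp.

111 bp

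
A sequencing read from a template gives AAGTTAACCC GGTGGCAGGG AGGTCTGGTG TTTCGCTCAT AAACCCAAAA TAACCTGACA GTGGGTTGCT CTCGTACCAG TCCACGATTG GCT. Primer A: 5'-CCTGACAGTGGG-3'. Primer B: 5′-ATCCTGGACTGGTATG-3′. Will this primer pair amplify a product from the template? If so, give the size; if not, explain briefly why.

Primer B (ATCCTGGACTGGTATG) does not match the top strand, and its reverse complement CATACCAGTCCAGGAT does not match either.
With no annealing site for primer B, no amplification occurs.

No product — primer B has no binding site in the template.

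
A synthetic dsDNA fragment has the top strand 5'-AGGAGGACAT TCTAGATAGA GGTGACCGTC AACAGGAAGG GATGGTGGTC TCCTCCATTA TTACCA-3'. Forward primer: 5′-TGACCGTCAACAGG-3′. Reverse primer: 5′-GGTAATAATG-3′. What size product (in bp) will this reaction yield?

43 bp

Forward primer TGACCGTCAACAGG is found on the top strand at positions 23–36.
The reverse primer's reverse complement is CATTATTACC, which matches the template at positions 56–65.
The product runs from position 23 to position 65, so its length is 65 − 23 + 1 = 43 bp.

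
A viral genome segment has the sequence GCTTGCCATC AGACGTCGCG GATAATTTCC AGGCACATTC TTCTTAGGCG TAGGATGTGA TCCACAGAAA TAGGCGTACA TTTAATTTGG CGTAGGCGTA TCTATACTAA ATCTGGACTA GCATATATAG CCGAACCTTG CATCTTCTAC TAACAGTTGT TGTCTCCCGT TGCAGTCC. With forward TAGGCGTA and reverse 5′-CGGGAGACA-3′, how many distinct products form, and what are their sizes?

The forward primer TAGGCGTA matches the top strand at positions 45–52, 71–78, 93–100.
The reverse primer's reverse complement is TGTCTCCCG, matching at positions 161–169.
Each forward site pairs with the reverse site to give a product ending at position 169: sizes 125, 99, 77 bp.

Three products: 125 bp, 99 bp, 77 bp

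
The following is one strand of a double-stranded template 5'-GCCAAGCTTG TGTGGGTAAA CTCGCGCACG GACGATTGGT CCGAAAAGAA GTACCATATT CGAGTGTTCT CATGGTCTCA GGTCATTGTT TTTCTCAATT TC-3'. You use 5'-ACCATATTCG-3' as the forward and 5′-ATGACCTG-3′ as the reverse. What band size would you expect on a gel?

34 bp

Forward primer ACCATATTCG is found on the top strand at positions 53–62.
Reverse complement of the reverse primer: CAGGTCAT. This occurs on the top strand at positions 79–86.
Product length = (reverse-primer end) − (forward-primer start) + 1 = 86 − 53 + 1 = 34 bp.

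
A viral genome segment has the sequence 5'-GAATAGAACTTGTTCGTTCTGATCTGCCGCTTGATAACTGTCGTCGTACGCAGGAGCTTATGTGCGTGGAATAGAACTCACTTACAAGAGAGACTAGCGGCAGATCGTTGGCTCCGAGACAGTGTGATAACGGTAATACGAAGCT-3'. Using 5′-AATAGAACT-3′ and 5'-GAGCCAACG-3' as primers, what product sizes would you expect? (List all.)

The forward primer AATAGAACT matches the top strand at positions 2–10, 70–78.
The reverse primer's reverse complement is CGTTGGCTC, matching at positions 106–114.
Each forward site pairs with the reverse site to give a product ending at position 114: sizes 113, 45 bp.

113 bp, 45 bp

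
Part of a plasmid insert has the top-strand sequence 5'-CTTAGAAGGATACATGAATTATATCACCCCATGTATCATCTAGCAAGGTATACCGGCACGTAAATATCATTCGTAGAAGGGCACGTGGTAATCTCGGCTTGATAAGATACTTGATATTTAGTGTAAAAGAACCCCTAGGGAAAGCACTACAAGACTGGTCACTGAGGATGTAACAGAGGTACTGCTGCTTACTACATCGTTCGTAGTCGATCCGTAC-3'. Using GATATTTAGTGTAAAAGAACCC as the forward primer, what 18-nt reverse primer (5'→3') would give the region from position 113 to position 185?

5'-GCAGTACCTCTGTTACAT-3'

The product's 3' end on the top strand is position 185.
The reverse primer anneals to the top strand over positions 168–185, i.e. to ATGTAACAGAGGTACTGC.
Its sequence written 5'→3' is the reverse complement: GCAGTACCTCTGTTACAT.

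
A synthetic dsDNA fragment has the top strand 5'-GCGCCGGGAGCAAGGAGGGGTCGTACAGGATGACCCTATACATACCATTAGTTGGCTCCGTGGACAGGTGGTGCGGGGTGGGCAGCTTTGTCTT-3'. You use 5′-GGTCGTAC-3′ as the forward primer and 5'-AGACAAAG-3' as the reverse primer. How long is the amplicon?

Scanning the template, GGTCGTAC occurs at positions 19–26; this primer anneals to the bottom strand there with its 3' end pointing downstream.
Taking the reverse complement of AGACAAAG gives CTTTGTCT, found at positions 86–93 on the template; the primer anneals here to the top strand with its 3' end pointing upstream.
The product runs from position 19 to position 93, so its length is 93 − 19 + 1 = 75 bp.

75 bp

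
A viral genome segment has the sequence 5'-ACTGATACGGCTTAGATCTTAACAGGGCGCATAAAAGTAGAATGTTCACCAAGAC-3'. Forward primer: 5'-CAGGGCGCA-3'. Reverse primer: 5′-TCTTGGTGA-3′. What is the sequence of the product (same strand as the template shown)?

5'-CAGGGCGCATAAAAGTAGAATGTTCACCAAGA-3'

Scanning the template, CAGGGCGCA occurs at positions 23–31; this primer anneals to the bottom strand there with its 3' end pointing downstream.
Reverse complement of the reverse primer: TCACCAAGA. This occurs on the top strand at positions 46–54.
The product is the template from position 23 through 54 (32 bp).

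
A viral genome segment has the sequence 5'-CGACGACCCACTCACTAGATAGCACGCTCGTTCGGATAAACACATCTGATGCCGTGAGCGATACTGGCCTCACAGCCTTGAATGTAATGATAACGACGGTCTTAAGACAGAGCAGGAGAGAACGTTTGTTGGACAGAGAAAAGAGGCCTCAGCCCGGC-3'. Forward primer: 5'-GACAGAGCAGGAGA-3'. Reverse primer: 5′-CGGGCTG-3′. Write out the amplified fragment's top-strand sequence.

Scanning the template, GACAGAGCAGGAGA occurs at positions 106–119; this primer anneals to the bottom strand there with its 3' end pointing downstream.
The reverse primer's reverse complement is CAGCCCG, which matches the template at positions 150–156.
The product is the template from position 106 through 156 (51 bp).

5'-GACAGAGCAGGAGAGAACGTTTGTTGGACAGAGAAAAGAGGCCTCAGCCCG-3'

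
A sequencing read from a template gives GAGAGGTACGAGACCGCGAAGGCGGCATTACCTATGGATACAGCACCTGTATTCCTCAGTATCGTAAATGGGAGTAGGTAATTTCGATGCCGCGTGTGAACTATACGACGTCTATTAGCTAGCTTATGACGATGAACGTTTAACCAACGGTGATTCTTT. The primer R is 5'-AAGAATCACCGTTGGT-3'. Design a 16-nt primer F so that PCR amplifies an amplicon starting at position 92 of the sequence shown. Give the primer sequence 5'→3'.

The reverse primer's reverse complement ACCAACGGTGATTCTT matches the template at positions 143–158; the product starts at position 92.
The forward primer is identical to the top strand over positions 92–107: GCGTGTGAACTATACG.

5'-GCGTGTGAACTATACG-3'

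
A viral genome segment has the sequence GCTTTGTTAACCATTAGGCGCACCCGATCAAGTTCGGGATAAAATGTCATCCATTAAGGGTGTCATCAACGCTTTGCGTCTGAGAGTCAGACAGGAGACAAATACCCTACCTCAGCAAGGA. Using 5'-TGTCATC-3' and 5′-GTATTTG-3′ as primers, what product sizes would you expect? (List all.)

The forward primer TGTCATC matches the top strand at positions 45–51, 61–67.
The reverse primer's reverse complement is CAAATAC, matching at positions 99–105.
Each forward site pairs with the reverse site to give a product ending at position 105: sizes 61, 45 bp.

61 bp, 45 bp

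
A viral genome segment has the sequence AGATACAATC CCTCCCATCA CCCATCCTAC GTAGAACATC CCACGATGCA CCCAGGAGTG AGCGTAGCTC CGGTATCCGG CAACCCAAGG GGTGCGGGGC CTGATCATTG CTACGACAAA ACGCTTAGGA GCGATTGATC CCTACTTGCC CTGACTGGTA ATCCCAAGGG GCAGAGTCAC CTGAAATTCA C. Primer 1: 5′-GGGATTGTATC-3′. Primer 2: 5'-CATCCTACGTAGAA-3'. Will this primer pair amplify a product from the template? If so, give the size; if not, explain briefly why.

Primer 1 (GGGATTGTATC) has reverse complement GATACAATCCC, which matches the top strand at positions 2–12; primer 1 anneals to the top strand there with its 3' end pointing upstream toward position 2.
Primer 2 (CATCCTACGTAGAA) matches the top strand directly at positions 23–36; it anneals to the bottom strand with its 3' end pointing downstream toward position 36.
The 3' ends diverge (primer 1 extends toward position 1, primer 2 toward position 191), so the primers never converge on a shared product.

No product — the primers' 3' ends point away from each other.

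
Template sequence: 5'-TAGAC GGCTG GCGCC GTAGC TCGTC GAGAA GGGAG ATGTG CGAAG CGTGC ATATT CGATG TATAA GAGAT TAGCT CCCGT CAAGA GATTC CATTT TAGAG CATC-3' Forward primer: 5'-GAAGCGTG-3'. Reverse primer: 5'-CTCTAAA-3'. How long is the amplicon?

59 bp

Forward primer GAAGCGTG is found on the top strand at positions 42–49.
Taking the reverse complement of CTCTAAA gives TTTAGAG, found at positions 94–100 on the template; the primer anneals here to the top strand with its 3' end pointing upstream.
Amplicon spans positions 42–100: 59 bp.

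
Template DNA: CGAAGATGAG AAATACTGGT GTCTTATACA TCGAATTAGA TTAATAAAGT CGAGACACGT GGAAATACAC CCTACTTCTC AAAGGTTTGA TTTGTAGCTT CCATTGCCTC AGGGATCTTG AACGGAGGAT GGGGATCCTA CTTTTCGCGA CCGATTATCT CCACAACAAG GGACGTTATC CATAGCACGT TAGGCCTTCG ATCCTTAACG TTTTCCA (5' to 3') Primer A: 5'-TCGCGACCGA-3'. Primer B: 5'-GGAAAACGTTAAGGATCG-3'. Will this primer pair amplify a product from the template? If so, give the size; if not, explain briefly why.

Yes — a 72 bp product.

Primer A (TCGCGACCGA) matches the top strand at positions 145–154; it acts as a forward primer.
Primer B's reverse complement is CGATCCTTAACGTTTTCC, matching the top strand at positions 199–216; it acts as a reverse primer.
The 3' ends face each other across positions 145–216, giving a 72 bp product.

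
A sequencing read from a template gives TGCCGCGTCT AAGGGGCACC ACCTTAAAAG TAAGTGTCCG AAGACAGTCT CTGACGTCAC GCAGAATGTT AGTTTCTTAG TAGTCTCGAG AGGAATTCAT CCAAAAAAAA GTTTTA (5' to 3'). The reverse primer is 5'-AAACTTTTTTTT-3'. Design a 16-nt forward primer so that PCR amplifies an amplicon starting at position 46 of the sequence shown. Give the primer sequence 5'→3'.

5'-AGTCTCTGACGTCACG-3'

The reverse primer's reverse complement AAAAAAAAGTTT matches the template at positions 103–114; the product starts at position 46.
The forward primer is identical to the top strand over positions 46–61: AGTCTCTGACGTCACG.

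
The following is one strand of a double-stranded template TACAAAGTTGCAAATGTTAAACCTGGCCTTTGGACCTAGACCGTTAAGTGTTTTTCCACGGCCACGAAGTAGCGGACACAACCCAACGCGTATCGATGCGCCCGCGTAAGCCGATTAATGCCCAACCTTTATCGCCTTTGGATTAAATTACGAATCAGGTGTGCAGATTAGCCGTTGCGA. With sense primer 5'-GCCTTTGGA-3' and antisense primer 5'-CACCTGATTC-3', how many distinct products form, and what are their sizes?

Two products: 136 bp, 28 bp

The forward primer GCCTTTGGA matches the top strand at positions 26–34, 134–142.
The reverse primer's reverse complement is GAATCAGGTG, matching at positions 152–161.
Each forward site pairs with the reverse site to give a product ending at position 161: sizes 136, 28 bp.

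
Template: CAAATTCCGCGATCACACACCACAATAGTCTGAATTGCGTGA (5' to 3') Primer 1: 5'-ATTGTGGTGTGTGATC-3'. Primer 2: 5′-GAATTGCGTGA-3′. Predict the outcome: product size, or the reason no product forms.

Primer 1 (ATTGTGGTGTGTGATC) has reverse complement GATCACACACCACAAT, which matches the top strand at positions 11–26; primer 1 anneals to the top strand there with its 3' end pointing upstream toward position 11.
Primer 2 (GAATTGCGTGA) matches the top strand directly at positions 32–42; it anneals to the bottom strand with its 3' end pointing downstream toward position 42.
The 3' ends diverge (primer 1 extends toward position 1, primer 2 toward position 42), so the primers never converge on a shared product.

No product — the primers' 3' ends point away from each other.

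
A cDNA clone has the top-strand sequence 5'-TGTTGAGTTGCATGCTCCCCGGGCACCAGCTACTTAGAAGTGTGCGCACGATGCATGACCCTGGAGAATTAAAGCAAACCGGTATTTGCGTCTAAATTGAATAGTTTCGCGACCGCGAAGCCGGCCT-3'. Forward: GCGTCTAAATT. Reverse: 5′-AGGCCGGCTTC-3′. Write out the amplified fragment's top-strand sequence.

5'-GCGTCTAAATTGAATAGTTTCGCGACCGCGAAGCCGGCCT-3'

Forward primer GCGTCTAAATT is found on the top strand at positions 88–98.
Taking the reverse complement of AGGCCGGCTTC gives GAAGCCGGCCT, found at positions 117–127 on the template; the primer anneals here to the top strand with its 3' end pointing upstream.
The product is the template from position 88 through 127 (40 bp).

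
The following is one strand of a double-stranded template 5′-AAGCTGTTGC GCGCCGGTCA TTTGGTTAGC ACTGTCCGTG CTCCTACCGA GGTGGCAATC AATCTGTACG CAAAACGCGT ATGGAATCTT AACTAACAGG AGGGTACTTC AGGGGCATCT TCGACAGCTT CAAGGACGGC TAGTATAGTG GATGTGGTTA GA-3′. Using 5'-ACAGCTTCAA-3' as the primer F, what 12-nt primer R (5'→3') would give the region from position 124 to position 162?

The product's 3' end on the top strand is position 162.
The reverse primer anneals to the top strand over positions 151–162, i.e. to GATGTGGTTAGA.
Its sequence written 5'→3' is the reverse complement: TCTAACCACATC.

5'-TCTAACCACATC-3'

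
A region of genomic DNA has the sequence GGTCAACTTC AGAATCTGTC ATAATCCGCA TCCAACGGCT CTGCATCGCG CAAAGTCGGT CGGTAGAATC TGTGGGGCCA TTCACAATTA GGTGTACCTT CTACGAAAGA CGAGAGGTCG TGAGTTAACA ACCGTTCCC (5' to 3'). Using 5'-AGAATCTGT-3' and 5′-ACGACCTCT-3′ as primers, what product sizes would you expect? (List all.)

111 bp, 57 bp

The forward primer AGAATCTGT matches the top strand at positions 11–19, 65–73.
The reverse primer's reverse complement is AGAGGTCGT, matching at positions 113–121.
Each forward site pairs with the reverse site to give a product ending at position 121: sizes 111, 57 bp.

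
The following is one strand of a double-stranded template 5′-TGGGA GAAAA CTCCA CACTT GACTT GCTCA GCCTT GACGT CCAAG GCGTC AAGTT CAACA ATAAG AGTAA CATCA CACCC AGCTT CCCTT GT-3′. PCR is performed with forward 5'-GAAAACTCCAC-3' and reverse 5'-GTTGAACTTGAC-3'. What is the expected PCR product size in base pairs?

54 bp

Scanning the template, GAAAACTCCAC occurs at positions 6–16; this primer anneals to the bottom strand there with its 3' end pointing downstream.
The reverse primer's reverse complement is GTCAAGTTCAAC, which matches the template at positions 48–59.
Product length = (reverse-primer end) − (forward-primer start) + 1 = 59 − 6 + 1 = 54 bp.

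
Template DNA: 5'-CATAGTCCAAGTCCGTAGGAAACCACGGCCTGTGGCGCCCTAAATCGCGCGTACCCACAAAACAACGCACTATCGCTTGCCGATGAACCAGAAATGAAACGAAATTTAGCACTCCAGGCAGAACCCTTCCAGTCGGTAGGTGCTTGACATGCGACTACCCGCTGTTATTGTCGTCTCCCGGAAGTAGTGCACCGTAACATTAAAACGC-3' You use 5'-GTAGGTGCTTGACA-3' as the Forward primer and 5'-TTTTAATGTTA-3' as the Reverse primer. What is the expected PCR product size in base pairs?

70 bp

The forward primer matches the template at positions 136–149.
Reverse complement of the reverse primer: TAACATTAAAA. This occurs on the top strand at positions 195–205.
Product length = (reverse-primer end) − (forward-primer start) + 1 = 205 − 136 + 1 = 70 bp.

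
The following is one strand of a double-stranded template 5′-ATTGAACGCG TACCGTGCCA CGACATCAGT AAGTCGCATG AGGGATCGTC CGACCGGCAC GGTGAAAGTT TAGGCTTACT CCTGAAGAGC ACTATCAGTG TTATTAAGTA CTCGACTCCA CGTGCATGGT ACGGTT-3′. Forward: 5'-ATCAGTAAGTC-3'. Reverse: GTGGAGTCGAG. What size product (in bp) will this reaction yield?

97 bp

Forward primer ATCAGTAAGTC is found on the top strand at positions 25–35.
Reverse complement of the reverse primer: CTCGACTCCAC. This occurs on the top strand at positions 111–121.
Product length = (reverse-primer end) − (forward-primer start) + 1 = 121 − 25 + 1 = 97 bp.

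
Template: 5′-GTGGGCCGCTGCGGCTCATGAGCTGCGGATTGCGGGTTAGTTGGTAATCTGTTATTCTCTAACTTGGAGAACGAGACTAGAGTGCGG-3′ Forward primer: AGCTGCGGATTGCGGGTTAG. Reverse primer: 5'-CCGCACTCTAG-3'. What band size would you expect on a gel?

Scanning the template, AGCTGCGGATTGCGGGTTAG occurs at positions 21–40; this primer anneals to the bottom strand there with its 3' end pointing downstream.
Reverse complement of the reverse primer: CTAGAGTGCGG. This occurs on the top strand at positions 77–87.
Amplicon spans positions 21–87: 67 bp.

67 bp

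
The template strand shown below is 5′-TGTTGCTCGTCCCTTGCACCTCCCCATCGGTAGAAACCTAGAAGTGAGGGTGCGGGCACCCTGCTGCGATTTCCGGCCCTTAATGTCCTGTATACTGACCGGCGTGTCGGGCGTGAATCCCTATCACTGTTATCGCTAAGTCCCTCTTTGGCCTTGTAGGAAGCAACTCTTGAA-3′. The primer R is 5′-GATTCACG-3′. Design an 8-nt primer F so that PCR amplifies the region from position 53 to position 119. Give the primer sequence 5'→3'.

5'-CGGGCACC-3'

The reverse primer's reverse complement CGTGAATC matches the template at positions 112–119; the product starts at position 53.
The forward primer is identical to the top strand over positions 53–60: CGGGCACC.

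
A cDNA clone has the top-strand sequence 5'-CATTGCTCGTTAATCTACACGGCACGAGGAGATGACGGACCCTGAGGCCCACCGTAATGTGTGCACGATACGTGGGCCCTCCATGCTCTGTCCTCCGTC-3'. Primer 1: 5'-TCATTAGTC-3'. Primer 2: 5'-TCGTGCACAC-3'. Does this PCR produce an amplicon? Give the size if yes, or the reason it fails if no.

No product — primer 1 has no binding site in the template.

Primer 1 (TCATTAGTC) does not match the top strand, and its reverse complement GACTAATGA does not match either.
With no annealing site for primer 1, no amplification occurs.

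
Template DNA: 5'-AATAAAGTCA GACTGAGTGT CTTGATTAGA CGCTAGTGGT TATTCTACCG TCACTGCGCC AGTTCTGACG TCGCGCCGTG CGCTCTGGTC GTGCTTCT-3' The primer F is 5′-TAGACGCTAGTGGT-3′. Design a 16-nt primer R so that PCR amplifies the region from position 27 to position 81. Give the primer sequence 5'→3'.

5'-GCACGGCGCGACGTCA-3'

The product's 3' end on the top strand is position 81.
The reverse primer anneals to the top strand over positions 66–81, i.e. to TGACGTCGCGCCGTGC.
Its sequence written 5'→3' is the reverse complement: GCACGGCGCGACGTCA.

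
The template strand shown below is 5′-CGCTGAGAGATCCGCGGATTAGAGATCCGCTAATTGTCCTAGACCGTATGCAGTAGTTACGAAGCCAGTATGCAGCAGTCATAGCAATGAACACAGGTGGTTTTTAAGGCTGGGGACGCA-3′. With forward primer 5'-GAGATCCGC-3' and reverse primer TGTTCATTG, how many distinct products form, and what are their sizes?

Two products: 87 bp, 72 bp

The forward primer GAGATCCGC matches the top strand at positions 7–15, 22–30.
The reverse primer's reverse complement is CAATGAACA, matching at positions 85–93.
Each forward site pairs with the reverse site to give a product ending at position 93: sizes 87, 72 bp.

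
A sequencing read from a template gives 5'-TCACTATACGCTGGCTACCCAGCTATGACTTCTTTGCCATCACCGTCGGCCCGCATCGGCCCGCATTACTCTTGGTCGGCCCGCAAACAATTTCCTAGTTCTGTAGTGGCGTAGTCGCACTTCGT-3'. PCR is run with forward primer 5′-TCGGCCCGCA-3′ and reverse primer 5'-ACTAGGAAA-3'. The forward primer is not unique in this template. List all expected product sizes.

54 bp, 44 bp, 24 bp

The forward primer TCGGCCCGCA matches the top strand at positions 46–55, 56–65, 76–85.
The reverse primer's reverse complement is TTTCCTAGT, matching at positions 91–99.
Each forward site pairs with the reverse site to give a product ending at position 99: sizes 54, 44, 24 bp.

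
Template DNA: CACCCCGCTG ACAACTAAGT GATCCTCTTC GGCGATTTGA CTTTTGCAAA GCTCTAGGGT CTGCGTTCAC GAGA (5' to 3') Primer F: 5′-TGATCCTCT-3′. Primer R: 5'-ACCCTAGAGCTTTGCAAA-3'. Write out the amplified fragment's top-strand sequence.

5'-TGATCCTCTTCGGCGATTTGACTTTTGCAAAGCTCTAGGGT-3'

The forward primer matches the template at positions 20–28.
The reverse primer's reverse complement is TTTGCAAAGCTCTAGGGT, which matches the template at positions 43–60.
The product is the template from position 20 through 60 (41 bp).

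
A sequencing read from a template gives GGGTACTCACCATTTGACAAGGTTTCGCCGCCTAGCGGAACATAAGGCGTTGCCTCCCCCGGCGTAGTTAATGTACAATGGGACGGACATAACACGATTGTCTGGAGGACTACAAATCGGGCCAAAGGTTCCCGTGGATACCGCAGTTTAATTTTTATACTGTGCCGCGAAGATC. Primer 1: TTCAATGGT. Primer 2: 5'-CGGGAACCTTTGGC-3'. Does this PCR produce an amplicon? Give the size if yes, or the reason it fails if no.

Primer 1 (TTCAATGGT) does not match the top strand, and its reverse complement ACCATTGAA does not match either.
With no annealing site for primer 1, no amplification occurs.

No product — primer 1 has no binding site in the template.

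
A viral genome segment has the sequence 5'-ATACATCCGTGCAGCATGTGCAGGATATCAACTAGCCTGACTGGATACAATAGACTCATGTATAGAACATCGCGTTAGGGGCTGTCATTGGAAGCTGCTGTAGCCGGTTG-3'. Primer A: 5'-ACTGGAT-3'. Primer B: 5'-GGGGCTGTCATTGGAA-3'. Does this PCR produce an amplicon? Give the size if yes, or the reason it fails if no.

No product — both primers anneal to the same strand and extend in the same direction.

Primer A (ACTGGAT) matches the top strand at positions 40–46 (3' end points downstream).
Primer B (GGGGCTGTCATTGGAA) also matches the top strand directly, at positions 78–93 — its reverse complement TTCCAATGACAGCCCC is not present.
Both primers anneal to the bottom strand with 3' ends pointing the same way, so neither can prime synthesis back toward the other.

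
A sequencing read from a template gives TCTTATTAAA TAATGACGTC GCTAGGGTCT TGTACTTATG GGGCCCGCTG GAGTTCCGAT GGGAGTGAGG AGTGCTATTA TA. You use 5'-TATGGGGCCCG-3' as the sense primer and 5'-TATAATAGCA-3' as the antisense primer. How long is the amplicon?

The forward primer matches the template at positions 37–47.
The reverse primer's reverse complement is TGCTATTATA, which matches the template at positions 73–82.
Product length = (reverse-primer end) − (forward-primer start) + 1 = 82 − 37 + 1 = 46 bp.

46 bp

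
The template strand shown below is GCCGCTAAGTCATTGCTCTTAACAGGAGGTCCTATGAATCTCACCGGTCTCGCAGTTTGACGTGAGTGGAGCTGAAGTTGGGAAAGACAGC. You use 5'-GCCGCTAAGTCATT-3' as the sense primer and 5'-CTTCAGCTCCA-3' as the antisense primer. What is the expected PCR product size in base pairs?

Forward primer GCCGCTAAGTCATT is found on the top strand at positions 1–14.
Reverse complement of the reverse primer: TGGAGCTGAAG. This occurs on the top strand at positions 67–77.
The product runs from position 1 to position 77, so its length is 77 − 1 + 1 = 77 bp.

77 bp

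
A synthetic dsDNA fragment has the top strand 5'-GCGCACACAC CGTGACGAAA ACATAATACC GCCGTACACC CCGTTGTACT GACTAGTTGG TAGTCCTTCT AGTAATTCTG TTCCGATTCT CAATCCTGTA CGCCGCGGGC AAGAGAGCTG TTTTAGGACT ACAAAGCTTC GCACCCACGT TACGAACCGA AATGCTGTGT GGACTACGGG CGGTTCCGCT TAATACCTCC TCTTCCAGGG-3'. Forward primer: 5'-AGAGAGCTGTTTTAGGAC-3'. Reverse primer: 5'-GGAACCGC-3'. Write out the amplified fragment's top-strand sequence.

The forward primer matches the template at positions 112–129.
Taking the reverse complement of GGAACCGC gives GCGGTTCC, found at positions 180–187 on the template; the primer anneals here to the top strand with its 3' end pointing upstream.
The product is the template from position 112 through 187 (76 bp).

5'-AGAGAGCTGTTTTAGGACTACAAAGCTTCGCACCCACGTTACGAACCGAAATGCTGTGTGGACTACGGGCGGTTCC-3'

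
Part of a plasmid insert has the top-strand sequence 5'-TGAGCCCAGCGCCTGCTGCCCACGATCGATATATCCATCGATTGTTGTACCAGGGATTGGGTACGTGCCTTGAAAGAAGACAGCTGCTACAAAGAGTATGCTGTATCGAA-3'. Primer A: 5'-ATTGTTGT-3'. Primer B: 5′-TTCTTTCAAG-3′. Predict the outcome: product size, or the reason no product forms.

Primer A (ATTGTTGT) matches the top strand at positions 41–48; it acts as a forward primer.
Primer B's reverse complement is CTTGAAAGAA, matching the top strand at positions 69–78; it acts as a reverse primer.
The 3' ends face each other across positions 41–78, giving a 38 bp product.

Yes — a 38 bp product.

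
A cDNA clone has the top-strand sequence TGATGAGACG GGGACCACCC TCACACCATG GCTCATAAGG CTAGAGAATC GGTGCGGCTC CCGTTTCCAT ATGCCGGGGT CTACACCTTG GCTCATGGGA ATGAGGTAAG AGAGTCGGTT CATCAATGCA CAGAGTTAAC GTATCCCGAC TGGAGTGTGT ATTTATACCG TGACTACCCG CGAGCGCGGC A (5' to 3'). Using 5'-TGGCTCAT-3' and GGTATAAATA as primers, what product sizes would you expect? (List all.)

141 bp, 81 bp

The forward primer TGGCTCAT matches the top strand at positions 29–36, 89–96.
The reverse primer's reverse complement is TATTTATACC, matching at positions 160–169.
Each forward site pairs with the reverse site to give a product ending at position 169: sizes 141, 81 bp.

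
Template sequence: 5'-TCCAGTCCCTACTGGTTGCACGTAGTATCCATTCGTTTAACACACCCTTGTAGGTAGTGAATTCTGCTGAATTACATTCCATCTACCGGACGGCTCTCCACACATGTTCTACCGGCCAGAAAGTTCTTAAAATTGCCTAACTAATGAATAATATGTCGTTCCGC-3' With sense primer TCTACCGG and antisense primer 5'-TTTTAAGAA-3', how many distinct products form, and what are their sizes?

Two products: 51 bp, 25 bp

The forward primer TCTACCGG matches the top strand at positions 82–89, 108–115.
The reverse primer's reverse complement is TTCTTAAAA, matching at positions 124–132.
Each forward site pairs with the reverse site to give a product ending at position 132: sizes 51, 25 bp.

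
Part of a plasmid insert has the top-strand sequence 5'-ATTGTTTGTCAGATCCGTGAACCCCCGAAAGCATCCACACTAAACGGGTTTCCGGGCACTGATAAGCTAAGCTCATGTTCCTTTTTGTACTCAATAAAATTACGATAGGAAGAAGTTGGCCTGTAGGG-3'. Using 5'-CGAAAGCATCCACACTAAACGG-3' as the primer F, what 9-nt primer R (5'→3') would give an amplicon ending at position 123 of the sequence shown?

5'-CAGGCCAAC-3'

The forward primer binds at positions 26–47; the product's 3' end on the top strand is position 123.
The reverse primer anneals to the top strand over positions 115–123, i.e. to GTTGGCCTG.
Its sequence written 5'→3' is the reverse complement: CAGGCCAAC.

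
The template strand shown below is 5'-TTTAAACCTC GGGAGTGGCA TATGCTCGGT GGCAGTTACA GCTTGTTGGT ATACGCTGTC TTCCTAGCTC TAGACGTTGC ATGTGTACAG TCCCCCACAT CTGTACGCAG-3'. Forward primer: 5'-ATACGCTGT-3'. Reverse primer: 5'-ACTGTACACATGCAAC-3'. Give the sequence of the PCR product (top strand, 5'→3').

Forward primer ATACGCTGT is found on the top strand at positions 51–59.
Reverse complement of the reverse primer: GTTGCATGTGTACAGT. This occurs on the top strand at positions 76–91.
The product is the template from position 51 through 91 (41 bp).

5'-ATACGCTGTCTTCCTAGCTCTAGACGTTGCATGTGTACAGT-3'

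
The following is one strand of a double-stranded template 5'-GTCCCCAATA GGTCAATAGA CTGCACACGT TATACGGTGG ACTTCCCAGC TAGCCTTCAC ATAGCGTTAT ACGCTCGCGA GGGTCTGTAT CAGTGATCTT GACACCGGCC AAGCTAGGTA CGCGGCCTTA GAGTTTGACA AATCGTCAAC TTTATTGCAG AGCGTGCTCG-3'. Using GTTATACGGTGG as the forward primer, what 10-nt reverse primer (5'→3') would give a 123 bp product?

5'-AGTTGACGAT-3'

The forward primer binds at positions 29–40, so a 123 bp product ends at position 29 + 123 − 1 = 151.
The reverse primer anneals to the top strand over positions 142–151, i.e. to ATCGTCAACT.
Its sequence written 5'→3' is the reverse complement: AGTTGACGAT.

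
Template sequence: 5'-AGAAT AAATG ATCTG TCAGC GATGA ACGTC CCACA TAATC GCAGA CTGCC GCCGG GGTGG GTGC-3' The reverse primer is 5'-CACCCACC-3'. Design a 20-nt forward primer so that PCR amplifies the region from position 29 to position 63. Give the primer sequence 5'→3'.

5'-TCCCACATAATCGCAGACTG-3'

The reverse primer's reverse complement GGTGGGTG matches the template at positions 56–63; the product starts at position 29.
The forward primer is identical to the top strand over positions 29–48: TCCCACATAATCGCAGACTG.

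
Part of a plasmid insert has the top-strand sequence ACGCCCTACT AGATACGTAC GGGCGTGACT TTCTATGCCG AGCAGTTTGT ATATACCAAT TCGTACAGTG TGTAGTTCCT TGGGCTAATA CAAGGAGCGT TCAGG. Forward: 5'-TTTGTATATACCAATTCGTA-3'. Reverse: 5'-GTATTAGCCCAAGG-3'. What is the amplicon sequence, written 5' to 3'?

Scanning the template, TTTGTATATACCAATTCGTA occurs at positions 46–65; this primer anneals to the bottom strand there with its 3' end pointing downstream.
Reverse complement of the reverse primer: CCTTGGGCTAATAC. This occurs on the top strand at positions 78–91.
The product is the template from position 46 through 91 (46 bp).

5'-TTTGTATATACCAATTCGTACAGTGTGTAGTTCCTTGGGCTAATAC-3'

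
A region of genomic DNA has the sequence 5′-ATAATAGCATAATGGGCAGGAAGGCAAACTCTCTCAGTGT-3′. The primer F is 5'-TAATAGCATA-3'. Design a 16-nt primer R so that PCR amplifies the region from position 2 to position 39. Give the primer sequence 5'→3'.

5'-CACTGAGAGAGTTTGC-3'

The product's 3' end on the top strand is position 39.
The reverse primer anneals to the top strand over positions 24–39, i.e. to GCAAACTCTCTCAGTG.
Its sequence written 5'→3' is the reverse complement: CACTGAGAGAGTTTGC.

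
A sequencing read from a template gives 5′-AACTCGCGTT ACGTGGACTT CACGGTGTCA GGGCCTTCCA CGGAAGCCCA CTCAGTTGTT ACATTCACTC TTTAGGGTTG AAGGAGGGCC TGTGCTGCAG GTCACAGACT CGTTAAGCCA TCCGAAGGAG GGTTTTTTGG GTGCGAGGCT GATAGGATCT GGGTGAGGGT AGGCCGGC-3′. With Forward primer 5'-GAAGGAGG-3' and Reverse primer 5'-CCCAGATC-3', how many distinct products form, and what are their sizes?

The forward primer GAAGGAGG matches the top strand at positions 80–87, 124–131.
The reverse primer's reverse complement is GATCTGGG, matching at positions 156–163.
Each forward site pairs with the reverse site to give a product ending at position 163: sizes 84, 40 bp.

Two products: 84 bp, 40 bp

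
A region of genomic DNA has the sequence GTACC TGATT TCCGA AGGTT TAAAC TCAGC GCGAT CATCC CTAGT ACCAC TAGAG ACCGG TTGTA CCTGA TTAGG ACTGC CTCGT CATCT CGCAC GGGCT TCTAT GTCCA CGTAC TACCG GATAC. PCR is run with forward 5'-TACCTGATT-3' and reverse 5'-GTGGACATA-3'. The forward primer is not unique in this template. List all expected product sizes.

110 bp, 48 bp

The forward primer TACCTGATT matches the top strand at positions 2–10, 64–72.
The reverse primer's reverse complement is TATGTCCAC, matching at positions 103–111.
Each forward site pairs with the reverse site to give a product ending at position 111: sizes 110, 48 bp.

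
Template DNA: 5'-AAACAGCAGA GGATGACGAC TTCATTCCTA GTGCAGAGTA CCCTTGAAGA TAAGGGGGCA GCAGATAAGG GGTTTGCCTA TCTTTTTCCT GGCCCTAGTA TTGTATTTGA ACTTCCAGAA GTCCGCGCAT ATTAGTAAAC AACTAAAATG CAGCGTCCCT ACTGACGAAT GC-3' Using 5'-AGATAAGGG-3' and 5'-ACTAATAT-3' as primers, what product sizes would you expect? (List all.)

The forward primer AGATAAGGG matches the top strand at positions 48–56, 63–71.
The reverse primer's reverse complement is ATATTAGT, matching at positions 129–136.
Each forward site pairs with the reverse site to give a product ending at position 136: sizes 89, 74 bp.

89 bp, 74 bp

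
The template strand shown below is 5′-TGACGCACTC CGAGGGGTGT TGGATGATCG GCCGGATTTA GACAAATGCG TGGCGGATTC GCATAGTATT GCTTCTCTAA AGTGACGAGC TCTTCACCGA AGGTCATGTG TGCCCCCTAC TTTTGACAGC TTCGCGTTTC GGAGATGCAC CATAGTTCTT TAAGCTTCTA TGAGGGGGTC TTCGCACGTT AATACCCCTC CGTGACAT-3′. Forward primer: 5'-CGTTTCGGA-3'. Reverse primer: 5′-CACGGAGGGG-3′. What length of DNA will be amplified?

Scanning the template, CGTTTCGGA occurs at positions 135–143; this primer anneals to the bottom strand there with its 3' end pointing downstream.
Taking the reverse complement of CACGGAGGGG gives CCCCTCCGTG, found at positions 195–204 on the template; the primer anneals here to the top strand with its 3' end pointing upstream.
Amplicon spans positions 135–204: 70 bp.

70 bp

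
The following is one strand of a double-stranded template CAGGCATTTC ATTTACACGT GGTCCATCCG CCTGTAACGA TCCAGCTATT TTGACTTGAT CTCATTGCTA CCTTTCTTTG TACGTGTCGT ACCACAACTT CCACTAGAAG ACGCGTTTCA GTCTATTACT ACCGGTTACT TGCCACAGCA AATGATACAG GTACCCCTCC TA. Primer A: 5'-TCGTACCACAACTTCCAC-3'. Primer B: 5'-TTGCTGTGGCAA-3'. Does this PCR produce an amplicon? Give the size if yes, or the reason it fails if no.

Primer A (TCGTACCACAACTTCCAC) matches the top strand at positions 87–104; it acts as a forward primer.
Primer B's reverse complement is TTGCCACAGCAA, matching the top strand at positions 140–151; it acts as a reverse primer.
The 3' ends face each other across positions 87–151, giving a 65 bp product.

Yes — a 65 bp product.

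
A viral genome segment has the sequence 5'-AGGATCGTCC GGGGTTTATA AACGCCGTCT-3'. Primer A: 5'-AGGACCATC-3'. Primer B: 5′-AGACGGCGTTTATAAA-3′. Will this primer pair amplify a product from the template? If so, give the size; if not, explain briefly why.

Primer A (AGGACCATC) does not match the top strand, and its reverse complement GATGGTCCT does not match either.
With no annealing site for primer A, no amplification occurs.

No product — primer A has no binding site in the template.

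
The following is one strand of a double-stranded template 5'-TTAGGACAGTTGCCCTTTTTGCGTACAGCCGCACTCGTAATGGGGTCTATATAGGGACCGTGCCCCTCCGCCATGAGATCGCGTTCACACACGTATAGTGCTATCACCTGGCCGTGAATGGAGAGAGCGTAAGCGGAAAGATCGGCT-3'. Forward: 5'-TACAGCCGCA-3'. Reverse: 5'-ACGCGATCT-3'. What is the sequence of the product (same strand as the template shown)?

5'-TACAGCCGCACTCGTAATGGGGTCTATATAGGGACCGTGCCCCTCCGCCATGAGATCGCGT-3'

Forward primer TACAGCCGCA is found on the top strand at positions 24–33.
Reverse complement of the reverse primer: AGATCGCGT. This occurs on the top strand at positions 76–84.
The product is the template from position 24 through 84 (61 bp).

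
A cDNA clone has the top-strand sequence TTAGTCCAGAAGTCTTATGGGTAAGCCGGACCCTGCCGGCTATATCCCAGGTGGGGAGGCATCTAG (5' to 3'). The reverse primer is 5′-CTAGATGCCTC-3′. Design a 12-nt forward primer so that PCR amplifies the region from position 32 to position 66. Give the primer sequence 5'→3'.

The reverse primer's reverse complement GAGGCATCTAG matches the template at positions 56–66; the product starts at position 32.
The forward primer is identical to the top strand over positions 32–43: CCTGCCGGCTAT.

5'-CCTGCCGGCTAT-3'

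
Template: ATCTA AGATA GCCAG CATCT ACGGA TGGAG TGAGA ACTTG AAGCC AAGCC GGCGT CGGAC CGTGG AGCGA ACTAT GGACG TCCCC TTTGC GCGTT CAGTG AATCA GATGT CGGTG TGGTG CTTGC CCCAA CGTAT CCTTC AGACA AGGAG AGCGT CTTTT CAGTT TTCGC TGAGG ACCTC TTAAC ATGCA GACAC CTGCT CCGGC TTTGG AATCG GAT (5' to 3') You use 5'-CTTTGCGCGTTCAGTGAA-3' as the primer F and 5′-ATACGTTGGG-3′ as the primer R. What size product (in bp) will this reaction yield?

51 bp

Forward primer CTTTGCGCGTTCAGTGAA is found on the top strand at positions 85–102.
The reverse primer's reverse complement is CCCAACGTAT, which matches the template at positions 126–135.
Amplicon spans positions 85–135: 51 bp.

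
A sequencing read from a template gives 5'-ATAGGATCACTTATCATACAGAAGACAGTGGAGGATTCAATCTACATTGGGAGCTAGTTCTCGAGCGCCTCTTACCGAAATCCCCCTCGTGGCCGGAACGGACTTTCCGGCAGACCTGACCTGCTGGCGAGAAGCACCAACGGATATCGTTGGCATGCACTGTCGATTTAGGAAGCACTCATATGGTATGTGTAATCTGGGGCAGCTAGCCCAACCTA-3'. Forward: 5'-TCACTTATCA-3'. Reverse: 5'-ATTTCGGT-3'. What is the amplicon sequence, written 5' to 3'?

The forward primer matches the template at positions 7–16.
The reverse primer's reverse complement is ACCGAAAT, which matches the template at positions 74–81.
The product is the template from position 7 through 81 (75 bp).

5'-TCACTTATCATACAGAAGACAGTGGAGGATTCAATCTACATTGGGAGCTAGTTCTCGAGCGCCTCTTACCGAAAT-3'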